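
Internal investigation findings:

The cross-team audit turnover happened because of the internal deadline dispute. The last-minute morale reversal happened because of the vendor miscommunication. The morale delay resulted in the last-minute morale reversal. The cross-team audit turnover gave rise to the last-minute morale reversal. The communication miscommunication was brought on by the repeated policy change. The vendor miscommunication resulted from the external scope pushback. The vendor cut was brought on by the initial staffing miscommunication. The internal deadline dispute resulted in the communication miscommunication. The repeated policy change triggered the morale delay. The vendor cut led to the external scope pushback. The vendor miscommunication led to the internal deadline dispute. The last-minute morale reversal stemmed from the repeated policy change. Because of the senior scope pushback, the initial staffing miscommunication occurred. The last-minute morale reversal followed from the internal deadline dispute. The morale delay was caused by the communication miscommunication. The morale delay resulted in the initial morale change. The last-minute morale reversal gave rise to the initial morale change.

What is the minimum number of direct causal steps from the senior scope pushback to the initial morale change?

Shortest chain: the senior scope pushback → the initial staffing miscommunication → the vendor cut → the external scope pushback → the vendor miscommunication → the last-minute morale reversal → the initial morale change.

6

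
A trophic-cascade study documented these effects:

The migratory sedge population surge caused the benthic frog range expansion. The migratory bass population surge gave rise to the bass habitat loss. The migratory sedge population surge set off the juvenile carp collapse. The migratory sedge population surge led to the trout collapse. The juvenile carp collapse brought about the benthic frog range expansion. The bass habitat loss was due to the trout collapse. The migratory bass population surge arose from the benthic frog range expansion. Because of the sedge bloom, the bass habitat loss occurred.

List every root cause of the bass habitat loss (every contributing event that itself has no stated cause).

the migratory sedge population surge, the sedge bloom

Tracing upstream from the bass habitat loss: the bass habitat loss ← the sedge bloom.
A separate upstream branch: the bass habitat loss ← the trout collapse ← the migratory sedge population surge.
Each of those chain origins has no stated cause.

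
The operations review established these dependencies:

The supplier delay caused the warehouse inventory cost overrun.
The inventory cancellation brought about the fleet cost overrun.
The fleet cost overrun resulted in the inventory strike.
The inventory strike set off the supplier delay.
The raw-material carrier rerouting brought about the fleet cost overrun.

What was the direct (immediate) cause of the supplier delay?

Upstream contributors include the raw-material carrier rerouting, the inventory cancellation, the fleet cost overrun, but only the inventory strike feeds directly into the supplier delay.

the inventory strike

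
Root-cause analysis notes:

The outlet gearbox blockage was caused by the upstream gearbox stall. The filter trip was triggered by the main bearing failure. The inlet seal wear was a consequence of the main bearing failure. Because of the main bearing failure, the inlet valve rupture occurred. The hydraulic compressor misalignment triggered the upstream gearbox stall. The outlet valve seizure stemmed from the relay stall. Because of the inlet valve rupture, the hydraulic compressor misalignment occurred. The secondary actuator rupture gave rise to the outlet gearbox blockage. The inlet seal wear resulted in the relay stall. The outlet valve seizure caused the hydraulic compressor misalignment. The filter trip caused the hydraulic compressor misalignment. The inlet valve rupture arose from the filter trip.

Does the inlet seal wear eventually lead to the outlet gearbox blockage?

There is a causal chain: the inlet seal wear → the relay stall → the outlet valve seizure → the hydraulic compressor misalignment → the upstream gearbox stall → the outlet gearbox blockage.

Yes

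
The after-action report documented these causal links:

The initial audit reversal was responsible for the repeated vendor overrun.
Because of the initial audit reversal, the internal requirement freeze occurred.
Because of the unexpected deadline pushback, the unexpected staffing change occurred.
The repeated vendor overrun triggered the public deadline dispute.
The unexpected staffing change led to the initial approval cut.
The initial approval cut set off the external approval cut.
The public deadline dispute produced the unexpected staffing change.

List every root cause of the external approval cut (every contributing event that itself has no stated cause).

Tracing upstream from the external approval cut: the external approval cut ← the initial approval cut ← the unexpected staffing change ← the public deadline dispute ← the repeated vendor overrun ← the initial audit reversal.
A separate upstream branch: the external approval cut ← the initial approval cut ← the unexpected staffing change ← the unexpected deadline pushback.
Each of those chain origins has no stated cause.

the initial audit reversal, the unexpected deadline pushback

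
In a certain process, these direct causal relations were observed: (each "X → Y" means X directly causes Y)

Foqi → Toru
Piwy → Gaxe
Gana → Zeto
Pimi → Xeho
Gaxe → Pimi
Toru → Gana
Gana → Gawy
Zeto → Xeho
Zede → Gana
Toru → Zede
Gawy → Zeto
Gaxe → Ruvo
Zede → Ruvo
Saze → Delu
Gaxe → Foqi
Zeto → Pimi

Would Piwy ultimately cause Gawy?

There is a causal chain: Piwy → Gaxe → Foqi → Toru → Gana → Gawy.

Yes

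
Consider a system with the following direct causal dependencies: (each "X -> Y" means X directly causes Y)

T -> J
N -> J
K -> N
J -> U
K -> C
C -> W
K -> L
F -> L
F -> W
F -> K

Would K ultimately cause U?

Yes

There is a causal chain: K → N → J → U.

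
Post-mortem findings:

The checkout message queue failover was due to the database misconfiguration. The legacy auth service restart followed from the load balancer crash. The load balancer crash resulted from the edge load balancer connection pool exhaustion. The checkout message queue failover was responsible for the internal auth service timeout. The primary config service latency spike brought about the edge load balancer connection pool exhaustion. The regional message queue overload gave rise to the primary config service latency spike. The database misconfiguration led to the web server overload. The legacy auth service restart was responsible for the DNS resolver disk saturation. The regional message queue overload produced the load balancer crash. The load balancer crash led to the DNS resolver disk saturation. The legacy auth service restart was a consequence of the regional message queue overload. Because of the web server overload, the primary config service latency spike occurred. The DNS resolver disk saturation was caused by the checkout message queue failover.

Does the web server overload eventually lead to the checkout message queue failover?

No

The web server overload leads to the primary config service latency spike, the edge load balancer connection pool exhaustion, the load balancer crash, the legacy auth service restart, the DNS resolver disk saturation; the checkout message queue failover is not among them.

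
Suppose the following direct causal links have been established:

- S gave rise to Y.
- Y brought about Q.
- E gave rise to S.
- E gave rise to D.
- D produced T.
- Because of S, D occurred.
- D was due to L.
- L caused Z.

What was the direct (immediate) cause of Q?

Y

Upstream contributors include E, S, but only Y feeds directly into Q.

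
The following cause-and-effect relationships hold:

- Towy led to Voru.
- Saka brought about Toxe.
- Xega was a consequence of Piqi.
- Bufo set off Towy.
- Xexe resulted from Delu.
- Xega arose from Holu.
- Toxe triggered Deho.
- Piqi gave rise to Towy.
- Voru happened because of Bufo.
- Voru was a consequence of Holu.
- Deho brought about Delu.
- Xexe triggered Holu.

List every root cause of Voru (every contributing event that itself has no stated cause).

Bufo, Piqi, Saka

Tracing upstream from Voru: Voru ← Holu ← Xexe ← Delu ← Deho ← Toxe ← Saka.
A separate upstream branch: Voru ← Towy ← Piqi.
A separate upstream branch: Voru ← Bufo.
Each of those chain origins has no stated cause.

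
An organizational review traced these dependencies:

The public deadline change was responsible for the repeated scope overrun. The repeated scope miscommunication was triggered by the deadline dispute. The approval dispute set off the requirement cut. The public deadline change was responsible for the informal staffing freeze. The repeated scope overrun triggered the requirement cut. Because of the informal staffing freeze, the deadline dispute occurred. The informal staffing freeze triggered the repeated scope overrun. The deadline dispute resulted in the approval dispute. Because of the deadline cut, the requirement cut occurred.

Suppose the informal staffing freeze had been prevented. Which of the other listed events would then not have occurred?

Downstream of the informal staffing freeze: the deadline dispute, the approval dispute, the repeated scope miscommunication, the repeated scope overrun, the requirement cut.
Of those, still caused via another path: the repeated scope overrun, the requirement cut.
The remainder have no surviving cause.

the approval dispute, the deadline dispute, the repeated scope miscommunication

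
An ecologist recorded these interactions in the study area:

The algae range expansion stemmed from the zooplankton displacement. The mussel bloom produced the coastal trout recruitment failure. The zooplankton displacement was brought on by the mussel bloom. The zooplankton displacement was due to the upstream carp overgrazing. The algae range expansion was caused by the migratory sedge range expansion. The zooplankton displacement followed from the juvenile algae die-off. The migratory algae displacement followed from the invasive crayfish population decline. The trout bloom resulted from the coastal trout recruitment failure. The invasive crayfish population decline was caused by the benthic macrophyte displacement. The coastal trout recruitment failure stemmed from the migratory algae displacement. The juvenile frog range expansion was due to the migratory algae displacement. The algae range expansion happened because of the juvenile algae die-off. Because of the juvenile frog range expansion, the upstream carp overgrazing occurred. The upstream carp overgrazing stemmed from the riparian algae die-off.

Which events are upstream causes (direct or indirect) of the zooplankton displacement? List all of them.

Immediate causes of the zooplankton displacement: the mussel bloom, the upstream carp overgrazing, the juvenile algae die-off.
Further upstream: the benthic macrophyte displacement, the invasive crayfish population decline, the migratory algae displacement, the riparian algae die-off, the juvenile frog range expansion.

the benthic macrophyte displacement, the invasive crayfish population decline, the juvenile algae die-off, the juvenile frog range expansion, the migratory algae displacement, the mussel bloom, the riparian algae die-off, the upstream carp overgrazing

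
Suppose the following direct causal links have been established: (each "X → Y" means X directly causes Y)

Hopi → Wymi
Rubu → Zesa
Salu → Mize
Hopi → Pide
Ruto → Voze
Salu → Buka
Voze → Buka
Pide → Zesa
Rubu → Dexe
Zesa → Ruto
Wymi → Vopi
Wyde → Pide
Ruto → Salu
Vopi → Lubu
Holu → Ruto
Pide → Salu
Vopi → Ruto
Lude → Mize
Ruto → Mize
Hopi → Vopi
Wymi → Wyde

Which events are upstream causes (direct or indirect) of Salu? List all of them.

Holu, Hopi, Pide, Rubu, Ruto, Vopi, Wyde, Wymi, Zesa

Immediate causes of Salu: Pide, Ruto.
Further upstream: Rubu, Hopi, Wymi, Vopi, Wyde, Zesa, Holu.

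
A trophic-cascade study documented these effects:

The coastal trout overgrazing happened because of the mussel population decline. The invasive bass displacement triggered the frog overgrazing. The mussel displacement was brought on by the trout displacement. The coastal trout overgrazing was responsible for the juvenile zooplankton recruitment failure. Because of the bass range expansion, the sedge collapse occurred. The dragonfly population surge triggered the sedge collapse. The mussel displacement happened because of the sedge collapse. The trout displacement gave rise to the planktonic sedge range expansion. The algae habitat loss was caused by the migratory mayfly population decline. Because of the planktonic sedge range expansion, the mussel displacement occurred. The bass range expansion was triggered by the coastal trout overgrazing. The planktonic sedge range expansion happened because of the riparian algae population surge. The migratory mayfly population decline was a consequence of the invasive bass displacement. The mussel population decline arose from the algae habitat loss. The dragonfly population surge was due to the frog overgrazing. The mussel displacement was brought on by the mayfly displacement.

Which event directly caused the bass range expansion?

Upstream contributors include the invasive bass displacement, the migratory mayfly population decline, the algae habitat loss, the mussel population decline, but only the coastal trout overgrazing feeds directly into the bass range expansion.

the coastal trout overgrazing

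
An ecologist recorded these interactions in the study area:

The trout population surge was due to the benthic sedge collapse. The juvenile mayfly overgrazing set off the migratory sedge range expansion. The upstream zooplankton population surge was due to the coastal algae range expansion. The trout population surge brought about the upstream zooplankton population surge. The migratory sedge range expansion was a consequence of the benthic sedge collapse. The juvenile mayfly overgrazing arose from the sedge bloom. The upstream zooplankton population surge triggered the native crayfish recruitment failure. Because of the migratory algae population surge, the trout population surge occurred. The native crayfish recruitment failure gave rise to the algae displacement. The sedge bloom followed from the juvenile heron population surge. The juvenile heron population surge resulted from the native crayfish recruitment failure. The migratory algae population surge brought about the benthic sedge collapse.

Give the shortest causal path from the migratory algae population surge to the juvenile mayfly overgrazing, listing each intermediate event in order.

the migratory algae population surge → the trout population surge → the upstream zooplankton population surge → the native crayfish recruitment failure → the juvenile heron population surge → the sedge bloom → the juvenile mayfly overgrazing

the migratory algae population surge → the trout population surge
the trout population surge → the upstream zooplankton population surge
the upstream zooplankton population surge → the native crayfish recruitment failure
the native crayfish recruitment failure → the juvenile heron population surge
the juvenile heron population surge → the sedge bloom
the sedge bloom → the juvenile mayfly overgrazing
Length: 6 steps.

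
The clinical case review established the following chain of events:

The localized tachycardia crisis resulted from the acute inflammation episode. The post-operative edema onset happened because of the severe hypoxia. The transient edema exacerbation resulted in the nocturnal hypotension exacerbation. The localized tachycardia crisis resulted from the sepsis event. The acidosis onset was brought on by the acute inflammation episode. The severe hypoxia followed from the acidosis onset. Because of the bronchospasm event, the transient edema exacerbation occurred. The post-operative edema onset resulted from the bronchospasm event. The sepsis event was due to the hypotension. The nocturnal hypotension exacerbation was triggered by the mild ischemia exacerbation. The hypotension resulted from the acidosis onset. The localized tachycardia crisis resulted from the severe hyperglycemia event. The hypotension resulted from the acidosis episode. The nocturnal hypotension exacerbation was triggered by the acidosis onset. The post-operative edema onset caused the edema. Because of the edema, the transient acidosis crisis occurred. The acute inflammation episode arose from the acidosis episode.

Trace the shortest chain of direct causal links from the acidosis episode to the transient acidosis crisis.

the acidosis episode → the acute inflammation episode
the acute inflammation episode → the acidosis onset
the acidosis onset → the severe hypoxia
the severe hypoxia → the post-operative edema onset
the post-operative edema onset → the edema
the edema → the transient acidosis crisis
Length: 6 steps.

the acidosis episode → the acute inflammation episode → the acidosis onset → the severe hypoxia → the post-operative edema onset → the edema → the transient acidosis crisis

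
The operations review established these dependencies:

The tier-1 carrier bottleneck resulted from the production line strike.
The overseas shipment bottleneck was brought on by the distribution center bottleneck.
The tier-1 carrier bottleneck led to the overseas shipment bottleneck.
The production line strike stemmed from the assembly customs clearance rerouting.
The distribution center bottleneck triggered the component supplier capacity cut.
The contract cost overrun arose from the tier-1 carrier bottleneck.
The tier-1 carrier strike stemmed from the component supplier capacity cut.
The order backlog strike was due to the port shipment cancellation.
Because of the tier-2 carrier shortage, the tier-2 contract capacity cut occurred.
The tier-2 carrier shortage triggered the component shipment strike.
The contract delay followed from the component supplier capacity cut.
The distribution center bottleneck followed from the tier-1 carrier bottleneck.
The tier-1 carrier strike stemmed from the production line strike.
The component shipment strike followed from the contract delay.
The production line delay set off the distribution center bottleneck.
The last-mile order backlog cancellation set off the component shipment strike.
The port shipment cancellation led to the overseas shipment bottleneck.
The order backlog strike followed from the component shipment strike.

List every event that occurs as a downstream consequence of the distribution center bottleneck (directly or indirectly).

Direct effects: the component supplier capacity cut, the overseas shipment bottleneck.
2 steps out: the contract delay, the tier-1 carrier strike.
3 steps out: the component shipment strike.
4 steps out: the order backlog strike.
Not reachable from it: the production line delay, the assembly customs clearance rerouting, the production line strike, the last-mile order backlog cancellation, the tier-1 carrier bottleneck, the tier-2 carrier shortage, the contract cost overrun, the port shipment cancellation, the tier-2 contract capacity cut.

the component shipment strike, the component supplier capacity cut, the contract delay, the order backlog strike, the overseas shipment bottleneck, the tier-1 carrier strike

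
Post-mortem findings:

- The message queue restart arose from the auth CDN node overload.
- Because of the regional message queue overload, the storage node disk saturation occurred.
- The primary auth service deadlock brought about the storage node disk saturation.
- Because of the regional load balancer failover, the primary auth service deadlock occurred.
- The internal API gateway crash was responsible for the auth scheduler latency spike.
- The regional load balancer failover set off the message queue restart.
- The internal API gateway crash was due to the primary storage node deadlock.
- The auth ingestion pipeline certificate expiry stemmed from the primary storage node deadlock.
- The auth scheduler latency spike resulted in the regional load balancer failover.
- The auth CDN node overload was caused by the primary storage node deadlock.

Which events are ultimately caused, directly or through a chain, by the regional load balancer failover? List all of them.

the message queue restart, the primary auth service deadlock, the storage node disk saturation

Direct effects: the message queue restart, the primary auth service deadlock.
2 steps out: the storage node disk saturation.
Not reachable from it: the primary storage node deadlock, the auth ingestion pipeline certificate expiry, the internal API gateway crash, the auth CDN node overload, the auth scheduler latency spike, the regional message queue overload.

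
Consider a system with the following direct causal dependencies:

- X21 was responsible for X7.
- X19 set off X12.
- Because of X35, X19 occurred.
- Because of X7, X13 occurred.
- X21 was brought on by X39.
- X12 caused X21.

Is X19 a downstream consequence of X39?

X39 leads to X21, X7, X13; X19 is not among them.

No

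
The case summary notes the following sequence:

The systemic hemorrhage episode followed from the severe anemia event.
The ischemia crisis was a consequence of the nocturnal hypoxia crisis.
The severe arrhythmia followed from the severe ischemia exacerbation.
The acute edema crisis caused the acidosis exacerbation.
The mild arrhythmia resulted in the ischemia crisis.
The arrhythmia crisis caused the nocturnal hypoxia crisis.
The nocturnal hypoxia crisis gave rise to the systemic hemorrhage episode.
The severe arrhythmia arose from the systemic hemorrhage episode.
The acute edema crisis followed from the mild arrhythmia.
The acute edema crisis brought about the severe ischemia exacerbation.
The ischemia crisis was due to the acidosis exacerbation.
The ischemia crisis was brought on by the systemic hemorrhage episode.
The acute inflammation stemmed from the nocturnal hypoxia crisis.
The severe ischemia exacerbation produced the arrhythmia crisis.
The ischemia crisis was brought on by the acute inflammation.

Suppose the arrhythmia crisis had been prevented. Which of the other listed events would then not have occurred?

the acute inflammation, the nocturnal hypoxia crisis

Downstream of the arrhythmia crisis: the nocturnal hypoxia crisis, the acute inflammation, the systemic hemorrhage episode, the severe arrhythmia, the ischemia crisis.
Of those, still caused via another path: the systemic hemorrhage episode, the severe arrhythmia, the ischemia crisis.
The remainder have no surviving cause.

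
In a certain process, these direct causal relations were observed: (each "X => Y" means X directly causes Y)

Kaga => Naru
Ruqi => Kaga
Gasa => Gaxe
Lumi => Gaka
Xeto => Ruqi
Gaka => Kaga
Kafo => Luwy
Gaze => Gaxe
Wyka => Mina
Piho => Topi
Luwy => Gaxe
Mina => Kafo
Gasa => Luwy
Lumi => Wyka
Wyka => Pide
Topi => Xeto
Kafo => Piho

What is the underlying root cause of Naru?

Lumi

Tracing upstream from Naru: Naru ← Kaga ← Gaka ← Lumi.
Lumi has no stated cause, so it is the root.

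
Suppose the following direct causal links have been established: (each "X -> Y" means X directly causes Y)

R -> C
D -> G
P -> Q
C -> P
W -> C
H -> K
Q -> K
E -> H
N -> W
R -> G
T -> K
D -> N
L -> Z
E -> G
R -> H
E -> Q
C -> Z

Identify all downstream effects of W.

Direct effects: C.
2 steps out: P, Z.
3 steps out: Q.
4 steps out: K.
Not reachable from it: L, D, N, R, E, H, G, T.

C, K, P, Q, Z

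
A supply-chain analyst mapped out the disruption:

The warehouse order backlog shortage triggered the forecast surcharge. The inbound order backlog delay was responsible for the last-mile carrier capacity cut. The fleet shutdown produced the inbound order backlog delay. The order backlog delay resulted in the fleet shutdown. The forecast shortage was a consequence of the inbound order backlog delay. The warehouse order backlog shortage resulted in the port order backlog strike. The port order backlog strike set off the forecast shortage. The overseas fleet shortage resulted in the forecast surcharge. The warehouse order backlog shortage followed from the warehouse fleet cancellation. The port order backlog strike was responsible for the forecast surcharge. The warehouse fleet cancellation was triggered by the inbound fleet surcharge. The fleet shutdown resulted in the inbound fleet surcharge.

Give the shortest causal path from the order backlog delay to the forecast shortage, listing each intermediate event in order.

the order backlog delay → the fleet shutdown
the fleet shutdown → the inbound order backlog delay
the inbound order backlog delay → the forecast shortage
Length: 3 steps.

the order backlog delay → the fleet shutdown → the inbound order backlog delay → the forecast shortage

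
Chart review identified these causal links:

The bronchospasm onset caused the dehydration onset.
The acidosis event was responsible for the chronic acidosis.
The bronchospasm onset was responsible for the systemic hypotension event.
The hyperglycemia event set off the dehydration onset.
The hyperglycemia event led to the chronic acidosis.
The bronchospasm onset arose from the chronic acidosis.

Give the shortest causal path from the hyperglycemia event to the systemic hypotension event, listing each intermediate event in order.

the hyperglycemia event → the chronic acidosis → the bronchospasm onset → the systemic hypotension event

the hyperglycemia event → the chronic acidosis
the chronic acidosis → the bronchospasm onset
the bronchospasm onset → the systemic hypotension event
Length: 3 steps.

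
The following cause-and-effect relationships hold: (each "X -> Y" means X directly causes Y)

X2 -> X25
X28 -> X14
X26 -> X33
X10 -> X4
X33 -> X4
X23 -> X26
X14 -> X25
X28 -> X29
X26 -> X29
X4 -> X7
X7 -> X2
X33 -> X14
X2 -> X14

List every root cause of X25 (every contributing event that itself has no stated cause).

X10, X23, X28

Tracing upstream from X25: X25 ← X14 ← X33 ← X26 ← X23.
A separate upstream branch: X25 ← X2 ← X7 ← X4 ← X10.
A separate upstream branch: X25 ← X14 ← X28.
Each of those chain origins has no stated cause.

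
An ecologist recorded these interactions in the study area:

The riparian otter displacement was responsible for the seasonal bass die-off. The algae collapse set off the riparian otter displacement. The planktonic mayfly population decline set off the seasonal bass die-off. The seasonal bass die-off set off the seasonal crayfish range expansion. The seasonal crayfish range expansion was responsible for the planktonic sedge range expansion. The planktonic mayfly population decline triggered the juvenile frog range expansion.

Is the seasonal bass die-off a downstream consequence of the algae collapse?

Yes

There is a causal chain: the algae collapse → the riparian otter displacement → the seasonal bass die-off.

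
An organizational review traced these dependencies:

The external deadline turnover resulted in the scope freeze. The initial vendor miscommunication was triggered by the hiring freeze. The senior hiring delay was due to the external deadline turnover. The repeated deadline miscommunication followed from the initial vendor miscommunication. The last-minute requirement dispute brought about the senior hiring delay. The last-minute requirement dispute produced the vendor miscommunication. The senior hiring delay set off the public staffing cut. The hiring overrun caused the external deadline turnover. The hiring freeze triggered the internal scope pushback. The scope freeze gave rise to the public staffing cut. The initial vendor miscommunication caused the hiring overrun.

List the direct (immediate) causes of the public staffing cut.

Upstream contributors include the last-minute requirement dispute, the hiring freeze, the initial vendor miscommunication, the hiring overrun, the external deadline turnover, but only the scope freeze, the senior hiring delay feed directly into the public staffing cut.

the scope freeze, the senior hiring delay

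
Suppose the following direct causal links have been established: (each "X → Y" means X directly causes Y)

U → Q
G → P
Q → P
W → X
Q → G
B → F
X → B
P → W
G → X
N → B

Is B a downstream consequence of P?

There is a causal chain: P → W → X → B.

Yes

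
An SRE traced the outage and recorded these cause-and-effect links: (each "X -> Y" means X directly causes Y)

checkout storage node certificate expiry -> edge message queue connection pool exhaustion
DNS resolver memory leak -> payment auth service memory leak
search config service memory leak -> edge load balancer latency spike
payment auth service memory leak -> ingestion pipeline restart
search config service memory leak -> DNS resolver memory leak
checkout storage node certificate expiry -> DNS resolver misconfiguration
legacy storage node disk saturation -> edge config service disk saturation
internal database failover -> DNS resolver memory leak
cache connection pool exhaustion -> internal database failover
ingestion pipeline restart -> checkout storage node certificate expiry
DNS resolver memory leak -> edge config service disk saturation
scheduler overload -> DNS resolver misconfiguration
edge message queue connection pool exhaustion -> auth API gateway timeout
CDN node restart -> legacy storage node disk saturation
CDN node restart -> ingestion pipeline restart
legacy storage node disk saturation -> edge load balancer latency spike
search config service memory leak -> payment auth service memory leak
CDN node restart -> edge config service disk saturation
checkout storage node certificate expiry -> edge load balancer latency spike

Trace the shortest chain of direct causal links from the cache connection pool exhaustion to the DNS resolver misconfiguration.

the cache connection pool exhaustion → the internal database failover → the DNS resolver memory leak → the payment auth service memory leak → the ingestion pipeline restart → the checkout storage node certificate expiry → the DNS resolver misconfiguration

the cache connection pool exhaustion → the internal database failover
the internal database failover → the DNS resolver memory leak
the DNS resolver memory leak → the payment auth service memory leak
the payment auth service memory leak → the ingestion pipeline restart
the ingestion pipeline restart → the checkout storage node certificate expiry
the checkout storage node certificate expiry → the DNS resolver misconfiguration
Length: 6 steps.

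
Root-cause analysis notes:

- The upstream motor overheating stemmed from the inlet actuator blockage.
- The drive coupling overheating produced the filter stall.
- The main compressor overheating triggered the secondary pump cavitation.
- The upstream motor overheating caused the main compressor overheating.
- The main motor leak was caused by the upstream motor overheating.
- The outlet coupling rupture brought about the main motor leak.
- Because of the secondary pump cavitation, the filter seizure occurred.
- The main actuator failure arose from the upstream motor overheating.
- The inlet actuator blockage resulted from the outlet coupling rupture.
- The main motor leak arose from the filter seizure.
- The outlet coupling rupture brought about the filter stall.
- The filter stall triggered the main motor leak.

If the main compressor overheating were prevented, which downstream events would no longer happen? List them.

Downstream of the main compressor overheating: the secondary pump cavitation, the filter seizure, the main motor leak.
Of those, still caused via another path: the main motor leak.
The remainder have no surviving cause.

the filter seizure, the secondary pump cavitation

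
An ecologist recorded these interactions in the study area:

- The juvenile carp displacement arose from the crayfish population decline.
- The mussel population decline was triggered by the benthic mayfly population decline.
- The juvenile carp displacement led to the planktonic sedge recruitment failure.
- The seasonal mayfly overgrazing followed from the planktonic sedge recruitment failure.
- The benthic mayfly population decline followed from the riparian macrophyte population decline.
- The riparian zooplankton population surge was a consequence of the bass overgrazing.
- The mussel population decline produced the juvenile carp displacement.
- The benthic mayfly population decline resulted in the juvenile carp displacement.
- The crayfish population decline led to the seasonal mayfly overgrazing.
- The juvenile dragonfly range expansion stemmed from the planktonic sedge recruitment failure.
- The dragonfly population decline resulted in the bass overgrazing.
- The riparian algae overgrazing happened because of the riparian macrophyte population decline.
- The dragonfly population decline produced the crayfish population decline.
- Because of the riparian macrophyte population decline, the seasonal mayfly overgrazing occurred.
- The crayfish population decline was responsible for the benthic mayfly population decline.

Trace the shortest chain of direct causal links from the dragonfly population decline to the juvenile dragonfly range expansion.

the dragonfly population decline → the crayfish population decline
the crayfish population decline → the juvenile carp displacement
the juvenile carp displacement → the planktonic sedge recruitment failure
the planktonic sedge recruitment failure → the juvenile dragonfly range expansion
Length: 4 steps.

the dragonfly population decline → the crayfish population decline → the juvenile carp displacement → the planktonic sedge recruitment failure → the juvenile dragonfly range expansion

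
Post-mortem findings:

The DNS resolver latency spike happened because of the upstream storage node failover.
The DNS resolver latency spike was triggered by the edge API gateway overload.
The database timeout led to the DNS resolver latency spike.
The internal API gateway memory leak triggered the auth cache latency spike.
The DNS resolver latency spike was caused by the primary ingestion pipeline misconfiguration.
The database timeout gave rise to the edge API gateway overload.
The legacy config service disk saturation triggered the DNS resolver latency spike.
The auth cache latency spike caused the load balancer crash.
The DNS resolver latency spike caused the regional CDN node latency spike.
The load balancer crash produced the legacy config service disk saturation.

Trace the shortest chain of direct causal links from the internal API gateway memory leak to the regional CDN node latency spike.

the internal API gateway memory leak → the auth cache latency spike
the auth cache latency spike → the load balancer crash
the load balancer crash → the legacy config service disk saturation
the legacy config service disk saturation → the DNS resolver latency spike
the DNS resolver latency spike → the regional CDN node latency spike
Length: 5 steps.

the internal API gateway memory leak → the auth cache latency spike → the load balancer crash → the legacy config service disk saturation → the DNS resolver latency spike → the regional CDN node latency spike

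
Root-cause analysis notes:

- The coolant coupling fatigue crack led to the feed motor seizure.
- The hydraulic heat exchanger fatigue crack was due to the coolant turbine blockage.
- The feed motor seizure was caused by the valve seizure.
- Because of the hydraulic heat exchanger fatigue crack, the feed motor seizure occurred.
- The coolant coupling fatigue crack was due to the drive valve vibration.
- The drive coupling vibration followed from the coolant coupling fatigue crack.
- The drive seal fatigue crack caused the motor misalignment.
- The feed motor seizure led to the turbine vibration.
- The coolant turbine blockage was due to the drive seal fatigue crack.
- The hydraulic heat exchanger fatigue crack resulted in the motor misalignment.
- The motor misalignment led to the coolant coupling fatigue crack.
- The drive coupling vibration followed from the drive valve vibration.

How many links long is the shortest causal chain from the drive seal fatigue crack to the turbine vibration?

Shortest chain: the drive seal fatigue crack → the coolant turbine blockage → the hydraulic heat exchanger fatigue crack → the feed motor seizure → the turbine vibration.

4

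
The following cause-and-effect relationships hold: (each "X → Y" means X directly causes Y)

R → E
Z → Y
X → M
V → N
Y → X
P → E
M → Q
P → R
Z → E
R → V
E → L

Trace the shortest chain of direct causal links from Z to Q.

Z → Y → X → M → Q

Z → Y
Y → X
X → M
M → Q
Length: 4 steps.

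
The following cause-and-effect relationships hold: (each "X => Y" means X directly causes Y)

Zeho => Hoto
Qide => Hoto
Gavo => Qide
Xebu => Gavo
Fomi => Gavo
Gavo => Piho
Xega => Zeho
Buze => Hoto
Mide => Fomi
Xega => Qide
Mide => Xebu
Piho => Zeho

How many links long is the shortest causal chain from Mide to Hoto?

4

Shortest chain: Mide → Fomi → Gavo → Qide → Hoto.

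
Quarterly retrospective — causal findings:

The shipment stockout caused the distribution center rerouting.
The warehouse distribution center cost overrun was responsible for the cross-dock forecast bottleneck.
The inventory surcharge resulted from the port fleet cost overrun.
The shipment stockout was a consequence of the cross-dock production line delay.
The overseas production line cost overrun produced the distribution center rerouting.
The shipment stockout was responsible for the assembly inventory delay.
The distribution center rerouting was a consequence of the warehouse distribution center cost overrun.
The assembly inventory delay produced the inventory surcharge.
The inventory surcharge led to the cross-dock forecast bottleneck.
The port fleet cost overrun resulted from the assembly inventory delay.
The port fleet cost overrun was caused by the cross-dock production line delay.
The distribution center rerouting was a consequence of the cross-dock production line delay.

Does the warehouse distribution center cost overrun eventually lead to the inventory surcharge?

No

The warehouse distribution center cost overrun leads to the cross-dock forecast bottleneck, the distribution center rerouting; the inventory surcharge is not among them.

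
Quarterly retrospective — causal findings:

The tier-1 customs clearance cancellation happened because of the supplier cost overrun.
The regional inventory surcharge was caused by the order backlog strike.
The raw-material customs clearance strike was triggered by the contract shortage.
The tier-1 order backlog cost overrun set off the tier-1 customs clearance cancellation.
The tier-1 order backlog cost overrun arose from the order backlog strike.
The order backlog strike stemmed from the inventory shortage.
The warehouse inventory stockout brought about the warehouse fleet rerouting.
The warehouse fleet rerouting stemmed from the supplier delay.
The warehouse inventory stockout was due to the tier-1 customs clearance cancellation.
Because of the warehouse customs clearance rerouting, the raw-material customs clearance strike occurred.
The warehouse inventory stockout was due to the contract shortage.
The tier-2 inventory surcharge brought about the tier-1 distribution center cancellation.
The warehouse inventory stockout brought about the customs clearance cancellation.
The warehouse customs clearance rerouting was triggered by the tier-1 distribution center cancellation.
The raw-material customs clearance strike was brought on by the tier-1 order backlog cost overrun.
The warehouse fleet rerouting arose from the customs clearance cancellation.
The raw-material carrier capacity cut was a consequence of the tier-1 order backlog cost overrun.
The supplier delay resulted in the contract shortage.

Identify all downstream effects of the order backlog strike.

Direct effects: the regional inventory surcharge, the tier-1 order backlog cost overrun.
2 steps out: the tier-1 customs clearance cancellation, the raw-material carrier capacity cut, the raw-material customs clearance strike.
3 steps out: the warehouse inventory stockout.
4 steps out: the customs clearance cancellation, the warehouse fleet rerouting.
Not reachable from it: the supplier cost overrun, the inventory shortage, the supplier delay, the tier-2 inventory surcharge, the contract shortage, the tier-1 distribution center cancellation, the warehouse customs clearance rerouting.

the customs clearance cancellation, the raw-material carrier capacity cut, the raw-material customs clearance strike, the regional inventory surcharge, the tier-1 customs clearance cancellation, the tier-1 order backlog cost overrun, the warehouse fleet rerouting, the warehouse inventory stockout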